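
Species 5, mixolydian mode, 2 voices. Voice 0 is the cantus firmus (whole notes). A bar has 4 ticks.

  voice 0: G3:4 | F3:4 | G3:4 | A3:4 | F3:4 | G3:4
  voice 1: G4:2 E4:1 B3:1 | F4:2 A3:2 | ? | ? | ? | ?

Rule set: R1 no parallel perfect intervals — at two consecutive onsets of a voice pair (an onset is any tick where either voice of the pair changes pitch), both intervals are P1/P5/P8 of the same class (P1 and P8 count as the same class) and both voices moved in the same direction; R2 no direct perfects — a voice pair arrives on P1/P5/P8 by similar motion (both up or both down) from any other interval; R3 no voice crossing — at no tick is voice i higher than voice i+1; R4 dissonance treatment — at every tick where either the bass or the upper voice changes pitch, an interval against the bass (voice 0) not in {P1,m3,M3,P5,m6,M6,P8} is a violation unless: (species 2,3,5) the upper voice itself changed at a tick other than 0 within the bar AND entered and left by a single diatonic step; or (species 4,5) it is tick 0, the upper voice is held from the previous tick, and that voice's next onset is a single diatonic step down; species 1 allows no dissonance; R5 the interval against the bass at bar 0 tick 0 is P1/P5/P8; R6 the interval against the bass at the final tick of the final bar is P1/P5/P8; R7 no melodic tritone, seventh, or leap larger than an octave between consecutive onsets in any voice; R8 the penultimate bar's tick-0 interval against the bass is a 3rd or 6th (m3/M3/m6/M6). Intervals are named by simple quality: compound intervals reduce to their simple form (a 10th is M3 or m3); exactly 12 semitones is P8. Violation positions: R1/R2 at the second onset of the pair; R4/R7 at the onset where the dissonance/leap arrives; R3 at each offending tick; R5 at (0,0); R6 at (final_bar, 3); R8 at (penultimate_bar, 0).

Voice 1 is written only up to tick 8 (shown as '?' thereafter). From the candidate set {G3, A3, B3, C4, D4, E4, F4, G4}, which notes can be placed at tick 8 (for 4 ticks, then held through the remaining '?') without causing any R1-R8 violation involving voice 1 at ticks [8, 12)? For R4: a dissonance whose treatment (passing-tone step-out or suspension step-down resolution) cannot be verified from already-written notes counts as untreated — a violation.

{B3, E4, G3}

G3: legal
A3: violates R4
B3: legal
C4: violates R4
D4: violates R2
E4: legal
F4: violates R4
G4: violates R2,R7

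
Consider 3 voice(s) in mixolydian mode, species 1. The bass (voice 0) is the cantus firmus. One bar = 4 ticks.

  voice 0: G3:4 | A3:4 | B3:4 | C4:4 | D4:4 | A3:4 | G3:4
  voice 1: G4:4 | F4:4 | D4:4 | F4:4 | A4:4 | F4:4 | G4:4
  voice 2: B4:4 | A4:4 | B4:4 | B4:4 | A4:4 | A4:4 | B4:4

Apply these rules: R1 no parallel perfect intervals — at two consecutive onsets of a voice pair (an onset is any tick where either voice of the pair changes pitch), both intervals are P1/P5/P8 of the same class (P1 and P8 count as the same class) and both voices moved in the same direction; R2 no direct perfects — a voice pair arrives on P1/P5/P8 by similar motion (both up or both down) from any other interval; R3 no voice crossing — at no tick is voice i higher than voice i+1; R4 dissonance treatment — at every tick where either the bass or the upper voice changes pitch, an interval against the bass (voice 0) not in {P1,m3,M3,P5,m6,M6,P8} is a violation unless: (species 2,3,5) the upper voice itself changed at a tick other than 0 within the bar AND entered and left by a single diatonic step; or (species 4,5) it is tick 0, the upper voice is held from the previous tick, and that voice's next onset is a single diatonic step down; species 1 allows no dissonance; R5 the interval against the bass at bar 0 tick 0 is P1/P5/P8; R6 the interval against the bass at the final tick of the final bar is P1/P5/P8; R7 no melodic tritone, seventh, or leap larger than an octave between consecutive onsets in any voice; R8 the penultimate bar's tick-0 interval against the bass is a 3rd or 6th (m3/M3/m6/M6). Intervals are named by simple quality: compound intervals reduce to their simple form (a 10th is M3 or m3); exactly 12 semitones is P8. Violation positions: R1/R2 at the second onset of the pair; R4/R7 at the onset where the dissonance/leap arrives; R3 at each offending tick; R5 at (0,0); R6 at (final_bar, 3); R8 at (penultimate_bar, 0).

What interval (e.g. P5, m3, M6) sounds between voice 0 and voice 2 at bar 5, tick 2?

voice 0=A3 voice 2=A4 -> P8

P8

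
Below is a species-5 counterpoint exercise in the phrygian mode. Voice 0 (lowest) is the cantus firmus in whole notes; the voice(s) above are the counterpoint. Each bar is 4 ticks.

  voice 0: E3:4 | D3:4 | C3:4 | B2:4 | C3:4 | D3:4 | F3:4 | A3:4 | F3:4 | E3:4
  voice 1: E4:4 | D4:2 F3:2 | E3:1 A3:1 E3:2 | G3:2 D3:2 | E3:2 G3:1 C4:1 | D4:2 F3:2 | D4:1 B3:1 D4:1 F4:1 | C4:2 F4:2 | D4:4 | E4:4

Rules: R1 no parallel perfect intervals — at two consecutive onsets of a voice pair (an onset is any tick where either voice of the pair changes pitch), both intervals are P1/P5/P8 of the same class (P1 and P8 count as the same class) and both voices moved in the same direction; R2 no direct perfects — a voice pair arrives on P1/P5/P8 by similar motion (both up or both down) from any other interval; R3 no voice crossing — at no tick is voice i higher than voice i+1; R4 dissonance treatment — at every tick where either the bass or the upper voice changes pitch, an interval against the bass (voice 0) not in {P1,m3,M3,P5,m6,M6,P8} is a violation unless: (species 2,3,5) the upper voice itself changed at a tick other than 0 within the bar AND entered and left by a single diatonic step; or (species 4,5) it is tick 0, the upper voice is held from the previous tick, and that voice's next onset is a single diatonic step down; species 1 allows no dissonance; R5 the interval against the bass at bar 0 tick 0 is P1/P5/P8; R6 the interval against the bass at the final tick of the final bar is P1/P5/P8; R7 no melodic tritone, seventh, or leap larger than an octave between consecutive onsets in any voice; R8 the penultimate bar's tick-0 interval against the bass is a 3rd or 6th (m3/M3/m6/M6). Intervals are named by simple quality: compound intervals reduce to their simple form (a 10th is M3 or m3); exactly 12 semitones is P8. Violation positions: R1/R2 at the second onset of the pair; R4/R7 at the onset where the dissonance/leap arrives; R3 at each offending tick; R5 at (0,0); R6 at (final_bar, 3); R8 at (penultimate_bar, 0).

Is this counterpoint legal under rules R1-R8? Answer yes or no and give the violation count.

No (3 violations)

bar 0: v0=E3 v1=E4 (P8)
bar 1: v0=D3 v1=D4 (P8)
bar 2: v0=C3 v1=E3 (M3)
bar 3: v0=B2 v1=G3 (m6)
bar 4: v0=C3 v1=E3 (M3)
bar 5: v0=D3 v1=D4 (P8)
bar 6: v0=F3 v1=D4 (M6)
bar 7: v0=A3 v1=C4 (m3)
bar 8: v0=F3 v1=D4 (M6)
bar 9: v0=E3 v1=E4 (P8)
  R1 @ bar1.0: E3/E4 P8 -> D3/D4 P8 similar
  R1 @ bar5.0: C3/C4 P8 -> D3/D4 P8 similar
  R4 @ bar6.1: F3/B3 TT untreated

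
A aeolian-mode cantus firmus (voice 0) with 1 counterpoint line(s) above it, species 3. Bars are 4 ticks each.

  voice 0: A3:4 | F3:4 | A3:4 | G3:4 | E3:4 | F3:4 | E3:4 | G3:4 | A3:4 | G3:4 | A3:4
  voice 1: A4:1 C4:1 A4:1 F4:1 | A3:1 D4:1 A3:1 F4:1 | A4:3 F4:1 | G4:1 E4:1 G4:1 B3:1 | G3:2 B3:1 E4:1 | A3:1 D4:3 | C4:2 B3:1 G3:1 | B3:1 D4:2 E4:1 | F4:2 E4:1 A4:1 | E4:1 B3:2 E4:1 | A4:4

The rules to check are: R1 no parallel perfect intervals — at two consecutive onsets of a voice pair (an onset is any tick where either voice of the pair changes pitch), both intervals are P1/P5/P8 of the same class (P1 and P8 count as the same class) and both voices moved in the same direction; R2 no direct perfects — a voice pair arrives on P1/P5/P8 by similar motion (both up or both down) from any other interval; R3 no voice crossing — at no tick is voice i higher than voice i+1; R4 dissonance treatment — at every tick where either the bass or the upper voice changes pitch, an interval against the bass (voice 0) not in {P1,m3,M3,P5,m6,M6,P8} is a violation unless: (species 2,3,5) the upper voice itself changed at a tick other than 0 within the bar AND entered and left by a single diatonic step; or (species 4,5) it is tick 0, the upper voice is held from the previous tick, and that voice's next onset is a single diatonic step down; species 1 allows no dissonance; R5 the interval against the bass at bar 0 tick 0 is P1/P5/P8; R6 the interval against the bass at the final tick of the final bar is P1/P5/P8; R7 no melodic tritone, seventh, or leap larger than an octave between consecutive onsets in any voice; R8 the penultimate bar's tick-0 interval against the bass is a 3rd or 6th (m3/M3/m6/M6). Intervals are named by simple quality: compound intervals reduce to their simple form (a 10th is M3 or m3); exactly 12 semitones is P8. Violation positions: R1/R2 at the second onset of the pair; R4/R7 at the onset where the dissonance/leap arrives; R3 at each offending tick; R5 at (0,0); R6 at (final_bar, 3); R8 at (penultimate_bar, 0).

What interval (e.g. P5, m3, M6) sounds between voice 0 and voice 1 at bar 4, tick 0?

voice 0=E3 voice 1=G3 -> m3

m3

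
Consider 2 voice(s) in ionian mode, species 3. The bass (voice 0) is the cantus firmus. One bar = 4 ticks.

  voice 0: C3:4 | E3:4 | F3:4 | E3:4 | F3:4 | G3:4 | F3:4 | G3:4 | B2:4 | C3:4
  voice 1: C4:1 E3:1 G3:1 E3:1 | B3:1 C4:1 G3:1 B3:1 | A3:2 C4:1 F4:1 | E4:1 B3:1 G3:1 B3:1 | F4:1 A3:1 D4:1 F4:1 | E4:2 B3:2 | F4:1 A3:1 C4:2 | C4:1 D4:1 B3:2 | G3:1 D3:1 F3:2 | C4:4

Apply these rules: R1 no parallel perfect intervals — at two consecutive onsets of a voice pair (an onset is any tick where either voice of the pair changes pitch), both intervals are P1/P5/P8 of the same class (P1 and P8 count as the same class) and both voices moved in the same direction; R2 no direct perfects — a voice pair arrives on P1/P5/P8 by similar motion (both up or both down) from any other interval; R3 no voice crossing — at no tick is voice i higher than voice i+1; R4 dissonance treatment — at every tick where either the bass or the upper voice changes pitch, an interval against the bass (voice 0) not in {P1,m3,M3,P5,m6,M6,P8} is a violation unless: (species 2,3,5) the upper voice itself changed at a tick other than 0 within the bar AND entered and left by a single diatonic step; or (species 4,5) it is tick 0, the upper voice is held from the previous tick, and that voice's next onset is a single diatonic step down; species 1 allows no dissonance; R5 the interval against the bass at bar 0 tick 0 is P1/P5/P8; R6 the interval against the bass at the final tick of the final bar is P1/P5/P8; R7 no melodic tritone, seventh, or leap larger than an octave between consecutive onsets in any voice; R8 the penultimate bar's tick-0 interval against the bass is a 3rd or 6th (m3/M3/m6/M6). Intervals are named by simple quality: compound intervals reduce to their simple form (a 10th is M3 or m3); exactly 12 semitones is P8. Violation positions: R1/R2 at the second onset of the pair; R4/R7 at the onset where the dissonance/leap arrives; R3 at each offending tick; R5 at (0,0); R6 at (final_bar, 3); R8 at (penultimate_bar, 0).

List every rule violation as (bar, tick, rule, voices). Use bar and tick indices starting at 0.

bar 0: v0=C3 v1=C4 downbeat P8
bar 1: v0=E3 v1=B3 downbeat P5
bar 2: v0=F3 v1=A3 downbeat M3
bar 3: v0=E3 v1=E4 downbeat P8
bar 4: v0=F3 v1=F4 downbeat P8
bar 5: v0=G3 v1=E4 downbeat M6
bar 6: v0=F3 v1=F4 downbeat P8
bar 7: v0=G3 v1=C4 downbeat P4
bar 8: v0=B2 v1=G3 downbeat m6
bar 9: v0=C3 v1=C4 downbeat P8
  -> R2 @ bar 1 tick 0 v(0, 1): C3/E3 M3 -> E3/B3 P5 similar
  -> R1 @ bar 3 tick 0 v(0, 1): F3/F4 P8 -> E3/E4 P8 similar
  -> R2 @ bar 4 tick 0 v(0, 1): E3/B3 P5 -> F3/F4 P8 similar
  -> R7 @ bar 4 tick 0 v(1,): B3->F4 leap 6st
  -> R7 @ bar 6 tick 0 v(1,): B3->F4 leap 6st
  -> R4 @ bar 7 tick 0 v(0, 1): G3/C4 P4 untreated
  -> R4 @ bar 8 tick 2 v(0, 1): B2/F3 TT untreated
  -> R2 @ bar 9 tick 0 v(0, 1): B2/F3 TT -> C3/C4 P8 similar

(1, 0, R2, (0, 1))
(3, 0, R1, (0, 1))
(4, 0, R2, (0, 1))
(4, 0, R7, (1,))
(6, 0, R7, (1,))
(7, 0, R4, (0, 1))
(8, 2, R4, (0, 1))
(9, 0, R2, (0, 1))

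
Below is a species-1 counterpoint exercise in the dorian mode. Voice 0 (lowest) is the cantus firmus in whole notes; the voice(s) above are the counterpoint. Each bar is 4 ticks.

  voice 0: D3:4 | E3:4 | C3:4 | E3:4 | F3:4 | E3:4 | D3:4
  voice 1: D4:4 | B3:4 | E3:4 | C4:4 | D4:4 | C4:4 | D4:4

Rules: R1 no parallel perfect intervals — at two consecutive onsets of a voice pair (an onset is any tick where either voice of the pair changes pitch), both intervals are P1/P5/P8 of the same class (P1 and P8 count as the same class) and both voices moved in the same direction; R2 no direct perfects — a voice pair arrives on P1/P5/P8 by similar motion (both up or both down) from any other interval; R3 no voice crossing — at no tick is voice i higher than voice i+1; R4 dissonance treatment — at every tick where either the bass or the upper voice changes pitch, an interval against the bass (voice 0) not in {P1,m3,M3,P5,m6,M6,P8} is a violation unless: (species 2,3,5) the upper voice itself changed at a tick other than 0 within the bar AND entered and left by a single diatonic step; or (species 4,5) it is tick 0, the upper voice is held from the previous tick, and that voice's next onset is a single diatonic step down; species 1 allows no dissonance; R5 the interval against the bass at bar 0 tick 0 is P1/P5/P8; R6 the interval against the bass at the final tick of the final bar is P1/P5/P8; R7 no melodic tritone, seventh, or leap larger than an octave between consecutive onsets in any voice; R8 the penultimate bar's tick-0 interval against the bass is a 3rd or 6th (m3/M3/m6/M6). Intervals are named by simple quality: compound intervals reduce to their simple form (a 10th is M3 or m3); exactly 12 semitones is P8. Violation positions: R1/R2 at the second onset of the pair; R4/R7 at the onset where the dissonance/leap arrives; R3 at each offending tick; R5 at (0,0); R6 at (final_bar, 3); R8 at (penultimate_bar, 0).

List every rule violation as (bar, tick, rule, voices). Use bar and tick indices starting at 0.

bar 0: v0=D3 v1=D4 downbeat P8
bar 1: v0=E3 v1=B3 downbeat P5
bar 2: v0=C3 v1=E3 downbeat M3
bar 3: v0=E3 v1=C4 downbeat m6
bar 4: v0=F3 v1=D4 downbeat M6
bar 5: v0=E3 v1=C4 downbeat m6
bar 6: v0=D3 v1=D4 downbeat P8

No violations across 7 bars (D3..D3 vs D4..D4).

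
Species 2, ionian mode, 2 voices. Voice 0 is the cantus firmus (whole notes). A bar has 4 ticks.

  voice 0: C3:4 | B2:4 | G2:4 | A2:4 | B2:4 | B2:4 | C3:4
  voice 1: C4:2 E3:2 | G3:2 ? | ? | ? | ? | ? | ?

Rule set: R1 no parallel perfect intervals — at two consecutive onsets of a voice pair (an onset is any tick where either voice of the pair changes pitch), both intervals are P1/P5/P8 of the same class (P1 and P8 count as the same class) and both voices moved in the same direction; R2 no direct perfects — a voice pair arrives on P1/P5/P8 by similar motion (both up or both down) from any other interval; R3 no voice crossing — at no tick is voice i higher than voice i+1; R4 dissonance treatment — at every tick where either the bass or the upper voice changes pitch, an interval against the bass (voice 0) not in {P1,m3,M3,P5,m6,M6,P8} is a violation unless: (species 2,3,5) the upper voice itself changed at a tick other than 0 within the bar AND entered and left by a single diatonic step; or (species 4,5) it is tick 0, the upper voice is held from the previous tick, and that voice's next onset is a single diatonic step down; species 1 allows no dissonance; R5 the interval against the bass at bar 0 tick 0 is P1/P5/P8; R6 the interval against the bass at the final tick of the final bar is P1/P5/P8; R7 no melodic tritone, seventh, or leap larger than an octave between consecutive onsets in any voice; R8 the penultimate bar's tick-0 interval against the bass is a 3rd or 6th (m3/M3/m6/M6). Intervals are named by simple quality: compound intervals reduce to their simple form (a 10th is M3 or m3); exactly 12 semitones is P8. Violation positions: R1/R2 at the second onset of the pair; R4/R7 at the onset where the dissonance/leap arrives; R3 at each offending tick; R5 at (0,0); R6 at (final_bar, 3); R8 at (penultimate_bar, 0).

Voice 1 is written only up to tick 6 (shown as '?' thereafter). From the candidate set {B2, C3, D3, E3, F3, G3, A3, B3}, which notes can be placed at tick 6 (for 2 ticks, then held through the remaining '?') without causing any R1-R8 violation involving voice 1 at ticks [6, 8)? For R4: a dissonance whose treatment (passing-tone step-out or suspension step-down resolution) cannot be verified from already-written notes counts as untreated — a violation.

B2: legal
C3: violates R4
D3: legal
E3: violates R4
F3: violates R4
G3: legal
A3: violates R4
B3: legal

{B2, B3, D3, G3}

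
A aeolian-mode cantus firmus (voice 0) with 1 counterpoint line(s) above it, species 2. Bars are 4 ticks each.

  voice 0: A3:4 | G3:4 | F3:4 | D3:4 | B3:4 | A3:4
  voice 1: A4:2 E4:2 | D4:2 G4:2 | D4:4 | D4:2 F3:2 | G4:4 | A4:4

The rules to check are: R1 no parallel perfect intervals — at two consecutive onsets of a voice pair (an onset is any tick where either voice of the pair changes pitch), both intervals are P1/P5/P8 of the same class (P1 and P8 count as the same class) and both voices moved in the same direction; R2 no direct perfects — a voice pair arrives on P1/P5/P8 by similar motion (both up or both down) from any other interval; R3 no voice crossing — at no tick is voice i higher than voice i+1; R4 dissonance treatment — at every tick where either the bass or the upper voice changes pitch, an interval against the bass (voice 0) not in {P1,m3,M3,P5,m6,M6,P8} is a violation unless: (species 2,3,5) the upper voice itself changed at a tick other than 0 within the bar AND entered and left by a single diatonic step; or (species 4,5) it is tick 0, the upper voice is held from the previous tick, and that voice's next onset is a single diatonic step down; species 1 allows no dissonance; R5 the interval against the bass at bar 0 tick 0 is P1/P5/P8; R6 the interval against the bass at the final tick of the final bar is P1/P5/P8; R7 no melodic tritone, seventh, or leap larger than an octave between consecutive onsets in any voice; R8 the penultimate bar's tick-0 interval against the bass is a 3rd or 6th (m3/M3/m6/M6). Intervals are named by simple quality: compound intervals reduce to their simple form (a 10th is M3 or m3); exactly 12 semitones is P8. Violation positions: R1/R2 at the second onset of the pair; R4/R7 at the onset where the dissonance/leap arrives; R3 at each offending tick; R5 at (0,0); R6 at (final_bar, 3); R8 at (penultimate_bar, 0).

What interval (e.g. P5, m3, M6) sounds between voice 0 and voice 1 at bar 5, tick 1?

voice 0=A3 voice 1=A4 -> P8

P8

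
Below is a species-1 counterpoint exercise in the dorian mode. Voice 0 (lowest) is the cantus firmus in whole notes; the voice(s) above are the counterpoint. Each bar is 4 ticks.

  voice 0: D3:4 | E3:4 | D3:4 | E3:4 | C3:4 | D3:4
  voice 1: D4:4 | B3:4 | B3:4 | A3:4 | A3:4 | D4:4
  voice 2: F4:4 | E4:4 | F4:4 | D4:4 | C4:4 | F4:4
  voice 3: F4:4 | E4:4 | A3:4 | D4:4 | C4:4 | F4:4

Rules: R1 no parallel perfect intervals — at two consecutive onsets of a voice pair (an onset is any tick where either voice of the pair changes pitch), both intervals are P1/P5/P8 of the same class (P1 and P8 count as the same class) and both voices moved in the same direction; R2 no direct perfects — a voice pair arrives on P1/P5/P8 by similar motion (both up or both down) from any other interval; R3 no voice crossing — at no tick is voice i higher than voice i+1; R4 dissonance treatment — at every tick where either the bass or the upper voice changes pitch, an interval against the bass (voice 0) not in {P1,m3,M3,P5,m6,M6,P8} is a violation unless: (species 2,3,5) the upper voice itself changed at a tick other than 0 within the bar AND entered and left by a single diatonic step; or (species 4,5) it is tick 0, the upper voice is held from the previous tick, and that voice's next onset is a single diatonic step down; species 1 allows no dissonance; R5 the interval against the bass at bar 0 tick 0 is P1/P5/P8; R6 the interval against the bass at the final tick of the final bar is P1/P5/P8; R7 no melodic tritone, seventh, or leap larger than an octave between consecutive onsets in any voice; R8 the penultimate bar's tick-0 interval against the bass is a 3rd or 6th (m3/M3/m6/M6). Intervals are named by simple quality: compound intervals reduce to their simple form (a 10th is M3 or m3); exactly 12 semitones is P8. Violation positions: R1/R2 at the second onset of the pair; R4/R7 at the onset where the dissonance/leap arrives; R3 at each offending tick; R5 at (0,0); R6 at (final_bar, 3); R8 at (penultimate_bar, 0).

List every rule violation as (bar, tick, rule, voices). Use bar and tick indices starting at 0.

bar 0: v0=D3 v1=D4 v2=F4 v3=F4 downbeat m3
bar 1: v0=E3 v1=B3 v2=E4 v3=E4 downbeat P8
bar 2: v0=D3 v1=B3 v2=F4 v3=A3 downbeat P5
bar 3: v0=E3 v1=A3 v2=D4 v3=D4 downbeat m7
bar 4: v0=C3 v1=A3 v2=C4 v3=C4 downbeat P8
bar 5: v0=D3 v1=D4 v2=F4 v3=F4 downbeat m3
  -> R5 @ bar 0 tick 0 v(0, 2): opens on m3
  -> R5 @ bar 0 tick 0 v(0, 3): opens on m3
  -> R1 @ bar 1 tick 0 v(2, 3): F4/F4 P1 -> E4/E4 P1 similar
  -> R2 @ bar 2 tick 0 v(0, 3): E3/E4 P8 -> D3/A3 P5 similar
  -> R3 @ bar 2 tick 0 v(2, 3): F4 above A3
  -> R3 @ bar 2 tick 1 v(2, 3): F4 above A3
  -> R3 @ bar 2 tick 2 v(2, 3): F4 above A3
  -> R3 @ bar 2 tick 3 v(2, 3): F4 above A3
  -> R4 @ bar 3 tick 0 v(0, 1): E3/A3 P4 untreated
  -> R4 @ bar 3 tick 0 v(0, 2): E3/D4 m7 untreated
  -> R4 @ bar 3 tick 0 v(0, 3): E3/D4 m7 untreated
  -> R1 @ bar 4 tick 0 v(2, 3): D4/D4 P1 -> C4/C4 P1 similar
  -> R2 @ bar 4 tick 0 v(0, 2): E3/D4 m7 -> C3/C4 P8 similar
  -> R2 @ bar 4 tick 0 v(0, 3): E3/D4 m7 -> C3/C4 P8 similar
  -> R8 @ bar 4 tick 0 v(0, 2): penult P8 not 3rd/6th
  -> R8 @ bar 4 tick 0 v(0, 3): penult P8 not 3rd/6th
  -> R1 @ bar 5 tick 0 v(2, 3): C4/C4 P1 -> F4/F4 P1 similar
  -> R2 @ bar 5 tick 0 v(0, 1): C3/A3 M6 -> D3/D4 P8 similar
  -> R6 @ bar 5 tick 3 v(0, 2): closes on m3
  -> R6 @ bar 5 tick 3 v(0, 3): closes on m3

(0, 0, R5, (0, 2))
(0, 0, R5, (0, 3))
(1, 0, R1, (2, 3))
(2, 0, R2, (0, 3))
(2, 0, R3, (2, 3))
(2, 1, R3, (2, 3))
(2, 2, R3, (2, 3))
(2, 3, R3, (2, 3))
(3, 0, R4, (0, 1))
(3, 0, R4, (0, 2))
(3, 0, R4, (0, 3))
(4, 0, R1, (2, 3))
(4, 0, R2, (0, 2))
(4, 0, R2, (0, 3))
(4, 0, R8, (0, 2))
(4, 0, R8, (0, 3))
(5, 0, R1, (2, 3))
(5, 0, R2, (0, 1))
(5, 3, R6, (0, 2))
(5, 3, R6, (0, 3))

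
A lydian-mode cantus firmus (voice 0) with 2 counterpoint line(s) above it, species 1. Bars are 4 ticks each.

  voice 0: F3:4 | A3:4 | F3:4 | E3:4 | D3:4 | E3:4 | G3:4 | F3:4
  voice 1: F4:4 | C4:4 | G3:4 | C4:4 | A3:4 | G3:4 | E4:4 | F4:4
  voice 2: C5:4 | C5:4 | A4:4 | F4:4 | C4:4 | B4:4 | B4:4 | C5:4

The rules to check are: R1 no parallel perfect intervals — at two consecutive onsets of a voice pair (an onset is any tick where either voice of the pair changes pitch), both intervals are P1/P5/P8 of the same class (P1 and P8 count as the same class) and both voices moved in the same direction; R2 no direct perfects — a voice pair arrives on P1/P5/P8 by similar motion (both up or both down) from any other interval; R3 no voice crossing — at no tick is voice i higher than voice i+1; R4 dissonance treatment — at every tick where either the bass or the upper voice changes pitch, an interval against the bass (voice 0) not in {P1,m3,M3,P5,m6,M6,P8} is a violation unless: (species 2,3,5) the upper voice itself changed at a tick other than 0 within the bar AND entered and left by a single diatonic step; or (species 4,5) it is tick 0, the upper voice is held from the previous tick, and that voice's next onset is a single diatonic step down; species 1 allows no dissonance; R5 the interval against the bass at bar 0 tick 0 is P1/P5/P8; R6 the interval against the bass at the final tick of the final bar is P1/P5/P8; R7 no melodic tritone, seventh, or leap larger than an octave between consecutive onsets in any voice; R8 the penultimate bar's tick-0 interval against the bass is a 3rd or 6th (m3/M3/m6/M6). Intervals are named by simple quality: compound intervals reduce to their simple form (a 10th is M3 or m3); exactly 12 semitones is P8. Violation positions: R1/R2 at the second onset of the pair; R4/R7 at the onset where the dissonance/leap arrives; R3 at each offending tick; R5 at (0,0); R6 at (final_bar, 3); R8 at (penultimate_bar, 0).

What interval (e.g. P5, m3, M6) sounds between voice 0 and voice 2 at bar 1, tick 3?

m3

voice 0=A3 voice 2=C5 -> m3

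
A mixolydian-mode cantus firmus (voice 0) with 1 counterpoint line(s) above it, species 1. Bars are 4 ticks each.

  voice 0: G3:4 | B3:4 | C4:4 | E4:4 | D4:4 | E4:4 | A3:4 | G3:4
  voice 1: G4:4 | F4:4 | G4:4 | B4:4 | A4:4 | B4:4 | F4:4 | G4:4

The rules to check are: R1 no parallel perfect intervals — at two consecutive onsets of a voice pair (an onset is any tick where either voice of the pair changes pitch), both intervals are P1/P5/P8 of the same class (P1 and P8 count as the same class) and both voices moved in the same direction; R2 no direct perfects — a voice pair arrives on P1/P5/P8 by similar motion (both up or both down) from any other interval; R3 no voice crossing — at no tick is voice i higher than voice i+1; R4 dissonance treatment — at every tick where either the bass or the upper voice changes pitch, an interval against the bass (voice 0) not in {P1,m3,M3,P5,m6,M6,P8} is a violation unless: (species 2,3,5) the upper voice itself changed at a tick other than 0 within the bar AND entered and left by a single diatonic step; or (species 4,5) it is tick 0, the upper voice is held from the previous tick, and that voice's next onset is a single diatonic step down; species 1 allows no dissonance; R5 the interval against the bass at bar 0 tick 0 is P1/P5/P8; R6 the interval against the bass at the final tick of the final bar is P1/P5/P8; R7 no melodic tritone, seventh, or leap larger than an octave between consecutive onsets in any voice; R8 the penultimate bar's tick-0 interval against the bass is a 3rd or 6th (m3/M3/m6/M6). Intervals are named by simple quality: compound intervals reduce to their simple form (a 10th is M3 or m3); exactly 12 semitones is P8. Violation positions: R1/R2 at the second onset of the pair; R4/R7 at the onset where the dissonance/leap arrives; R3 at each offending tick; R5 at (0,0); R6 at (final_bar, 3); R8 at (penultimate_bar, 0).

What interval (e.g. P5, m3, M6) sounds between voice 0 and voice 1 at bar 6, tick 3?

m6

voice 0=A3 voice 1=F4 -> m6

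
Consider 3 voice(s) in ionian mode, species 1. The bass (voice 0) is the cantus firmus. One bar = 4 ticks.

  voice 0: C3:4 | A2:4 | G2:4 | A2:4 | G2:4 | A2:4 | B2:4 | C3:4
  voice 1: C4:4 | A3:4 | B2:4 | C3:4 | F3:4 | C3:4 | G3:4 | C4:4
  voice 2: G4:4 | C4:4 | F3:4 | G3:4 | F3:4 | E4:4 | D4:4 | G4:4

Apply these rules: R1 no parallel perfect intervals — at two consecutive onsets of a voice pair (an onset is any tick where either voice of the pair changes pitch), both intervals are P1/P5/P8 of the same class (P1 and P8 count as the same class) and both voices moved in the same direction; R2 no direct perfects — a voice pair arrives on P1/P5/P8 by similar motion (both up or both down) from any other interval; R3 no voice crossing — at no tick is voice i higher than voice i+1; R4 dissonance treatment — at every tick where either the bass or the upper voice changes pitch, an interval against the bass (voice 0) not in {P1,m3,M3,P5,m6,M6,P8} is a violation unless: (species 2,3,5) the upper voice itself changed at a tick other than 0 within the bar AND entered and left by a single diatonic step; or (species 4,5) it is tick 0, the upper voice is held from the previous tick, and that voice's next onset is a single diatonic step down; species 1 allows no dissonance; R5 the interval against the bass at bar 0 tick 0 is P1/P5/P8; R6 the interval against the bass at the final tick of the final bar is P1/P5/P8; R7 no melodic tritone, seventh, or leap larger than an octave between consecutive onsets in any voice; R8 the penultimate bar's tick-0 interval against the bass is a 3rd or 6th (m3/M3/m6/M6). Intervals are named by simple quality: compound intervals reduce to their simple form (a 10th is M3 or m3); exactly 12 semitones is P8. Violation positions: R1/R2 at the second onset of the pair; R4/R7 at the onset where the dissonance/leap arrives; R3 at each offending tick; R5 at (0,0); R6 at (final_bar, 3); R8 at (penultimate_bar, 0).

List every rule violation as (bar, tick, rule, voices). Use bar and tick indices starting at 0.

(1, 0, R1, (0, 1))
(2, 0, R4, (0, 2))
(2, 0, R7, (1,))
(3, 0, R2, (1, 2))
(3, 0, R4, (0, 2))
(4, 0, R4, (0, 1))
(4, 0, R4, (0, 2))
(5, 0, R2, (0, 2))
(5, 0, R7, (2,))
(7, 0, R1, (1, 2))
(7, 0, R2, (0, 1))
(7, 0, R2, (0, 2))

bar 0: v0=C3 v1=C4 v2=G4 downbeat P5
bar 1: v0=A2 v1=A3 v2=C4 downbeat m3
bar 2: v0=G2 v1=B2 v2=F3 downbeat m7
bar 3: v0=A2 v1=C3 v2=G3 downbeat m7
bar 4: v0=G2 v1=F3 v2=F3 downbeat m7
bar 5: v0=A2 v1=C3 v2=E4 downbeat P5
bar 6: v0=B2 v1=G3 v2=D4 downbeat m3
bar 7: v0=C3 v1=C4 v2=G4 downbeat P5
  -> R1 @ bar 1 tick 0 v(0, 1): C3/C4 P8 -> A2/A3 P8 similar
  -> R4 @ bar 2 tick 0 v(0, 2): G2/F3 m7 untreated
  -> R7 @ bar 2 tick 0 v(1,): A3->B2 leap 10st
  -> R2 @ bar 3 tick 0 v(1, 2): B2/F3 TT -> C3/G3 P5 similar
  -> R4 @ bar 3 tick 0 v(0, 2): A2/G3 m7 untreated
  -> R4 @ bar 4 tick 0 v(0, 1): G2/F3 m7 untreated
  -> R4 @ bar 4 tick 0 v(0, 2): G2/F3 m7 untreated
  -> R2 @ bar 5 tick 0 v(0, 2): G2/F3 m7 -> A2/E4 P5 similar
  -> R7 @ bar 5 tick 0 v(2,): F3->E4 leap 11st
  -> R1 @ bar 7 tick 0 v(1, 2): G3/D4 P5 -> C4/G4 P5 similar
  -> R2 @ bar 7 tick 0 v(0, 1): B2/G3 m6 -> C3/C4 P8 similar
  -> R2 @ bar 7 tick 0 v(0, 2): B2/D4 m3 -> C3/G4 P5 similar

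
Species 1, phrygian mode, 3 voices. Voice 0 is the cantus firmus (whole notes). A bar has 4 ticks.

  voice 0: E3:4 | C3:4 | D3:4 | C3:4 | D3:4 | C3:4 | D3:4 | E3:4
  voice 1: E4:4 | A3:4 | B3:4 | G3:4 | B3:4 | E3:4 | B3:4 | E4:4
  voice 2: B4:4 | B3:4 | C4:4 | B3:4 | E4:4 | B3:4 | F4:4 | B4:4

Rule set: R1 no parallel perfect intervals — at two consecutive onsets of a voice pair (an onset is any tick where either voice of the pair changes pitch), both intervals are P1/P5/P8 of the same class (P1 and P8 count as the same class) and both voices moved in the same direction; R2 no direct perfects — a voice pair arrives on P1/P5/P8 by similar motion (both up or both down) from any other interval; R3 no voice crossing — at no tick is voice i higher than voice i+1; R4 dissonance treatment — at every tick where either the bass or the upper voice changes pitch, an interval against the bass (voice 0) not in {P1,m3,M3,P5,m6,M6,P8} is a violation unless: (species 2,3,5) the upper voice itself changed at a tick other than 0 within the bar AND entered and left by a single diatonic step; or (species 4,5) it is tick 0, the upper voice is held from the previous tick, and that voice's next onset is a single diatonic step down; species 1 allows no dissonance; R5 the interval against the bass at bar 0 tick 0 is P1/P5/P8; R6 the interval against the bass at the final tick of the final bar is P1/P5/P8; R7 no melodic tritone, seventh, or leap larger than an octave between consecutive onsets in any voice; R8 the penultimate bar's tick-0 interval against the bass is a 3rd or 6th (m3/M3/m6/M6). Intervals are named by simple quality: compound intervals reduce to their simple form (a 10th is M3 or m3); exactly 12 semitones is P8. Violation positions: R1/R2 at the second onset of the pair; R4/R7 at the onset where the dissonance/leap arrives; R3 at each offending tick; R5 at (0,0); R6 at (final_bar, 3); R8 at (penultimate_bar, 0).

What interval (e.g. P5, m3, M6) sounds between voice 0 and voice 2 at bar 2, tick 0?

m7

voice 0=D3 voice 2=C4 -> m7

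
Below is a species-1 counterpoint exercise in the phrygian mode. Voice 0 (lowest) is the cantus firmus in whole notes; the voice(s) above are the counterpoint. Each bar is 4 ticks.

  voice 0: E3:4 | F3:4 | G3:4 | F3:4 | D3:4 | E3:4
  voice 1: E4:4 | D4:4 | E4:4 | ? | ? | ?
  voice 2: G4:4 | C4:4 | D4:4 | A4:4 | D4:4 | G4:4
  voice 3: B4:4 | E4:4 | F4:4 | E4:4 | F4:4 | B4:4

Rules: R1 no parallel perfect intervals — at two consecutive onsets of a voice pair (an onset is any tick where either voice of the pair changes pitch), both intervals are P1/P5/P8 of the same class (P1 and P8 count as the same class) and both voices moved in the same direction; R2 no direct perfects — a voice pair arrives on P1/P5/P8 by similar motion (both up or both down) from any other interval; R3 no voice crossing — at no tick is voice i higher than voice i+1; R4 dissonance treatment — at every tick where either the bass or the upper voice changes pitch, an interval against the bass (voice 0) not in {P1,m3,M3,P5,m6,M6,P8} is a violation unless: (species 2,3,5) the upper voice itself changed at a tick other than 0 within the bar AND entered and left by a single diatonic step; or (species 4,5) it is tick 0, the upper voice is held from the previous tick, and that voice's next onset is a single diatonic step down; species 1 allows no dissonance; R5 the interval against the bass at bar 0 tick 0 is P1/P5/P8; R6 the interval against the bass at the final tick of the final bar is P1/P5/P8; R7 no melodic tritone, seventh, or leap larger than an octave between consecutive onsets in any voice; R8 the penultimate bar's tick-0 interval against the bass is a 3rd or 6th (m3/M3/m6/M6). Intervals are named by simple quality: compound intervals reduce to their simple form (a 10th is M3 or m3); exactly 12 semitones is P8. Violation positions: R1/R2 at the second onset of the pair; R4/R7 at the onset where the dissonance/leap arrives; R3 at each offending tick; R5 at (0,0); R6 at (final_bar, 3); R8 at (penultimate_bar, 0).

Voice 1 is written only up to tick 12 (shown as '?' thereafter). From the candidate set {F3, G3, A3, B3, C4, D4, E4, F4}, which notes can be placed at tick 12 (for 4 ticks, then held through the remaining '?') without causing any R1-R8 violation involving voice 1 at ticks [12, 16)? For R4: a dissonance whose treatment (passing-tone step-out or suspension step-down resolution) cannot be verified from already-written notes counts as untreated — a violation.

{D4, F4}

F3: violates R2,R7
G3: violates R4
A3: violates R2
B3: violates R4
C4: violates R2
D4: legal
E4: violates R4
F4: legal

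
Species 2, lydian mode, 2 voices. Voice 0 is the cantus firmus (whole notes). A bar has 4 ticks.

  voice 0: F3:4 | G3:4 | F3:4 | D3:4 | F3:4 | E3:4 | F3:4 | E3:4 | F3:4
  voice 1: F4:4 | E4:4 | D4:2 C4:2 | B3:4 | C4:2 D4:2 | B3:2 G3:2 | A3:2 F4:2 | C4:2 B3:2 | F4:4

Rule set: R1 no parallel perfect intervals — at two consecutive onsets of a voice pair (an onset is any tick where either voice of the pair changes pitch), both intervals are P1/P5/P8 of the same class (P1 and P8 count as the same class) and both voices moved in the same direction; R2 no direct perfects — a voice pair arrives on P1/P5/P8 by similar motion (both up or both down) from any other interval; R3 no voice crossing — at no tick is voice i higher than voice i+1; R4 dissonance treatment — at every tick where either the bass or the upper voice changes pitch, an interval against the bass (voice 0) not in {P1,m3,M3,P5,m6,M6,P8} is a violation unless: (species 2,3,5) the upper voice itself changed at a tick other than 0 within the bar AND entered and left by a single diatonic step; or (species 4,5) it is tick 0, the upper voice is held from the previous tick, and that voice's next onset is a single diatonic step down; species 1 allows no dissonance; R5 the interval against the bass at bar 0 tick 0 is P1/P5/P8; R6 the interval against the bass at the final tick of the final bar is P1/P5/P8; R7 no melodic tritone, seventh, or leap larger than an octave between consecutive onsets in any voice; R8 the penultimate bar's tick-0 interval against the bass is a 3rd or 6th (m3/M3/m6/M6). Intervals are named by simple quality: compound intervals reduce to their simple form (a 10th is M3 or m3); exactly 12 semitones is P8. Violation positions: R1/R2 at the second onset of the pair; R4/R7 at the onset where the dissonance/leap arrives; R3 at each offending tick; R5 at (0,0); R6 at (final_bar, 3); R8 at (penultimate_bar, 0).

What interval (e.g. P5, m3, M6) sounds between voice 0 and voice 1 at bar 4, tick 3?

voice 0=F3 voice 1=D4 -> M6

M6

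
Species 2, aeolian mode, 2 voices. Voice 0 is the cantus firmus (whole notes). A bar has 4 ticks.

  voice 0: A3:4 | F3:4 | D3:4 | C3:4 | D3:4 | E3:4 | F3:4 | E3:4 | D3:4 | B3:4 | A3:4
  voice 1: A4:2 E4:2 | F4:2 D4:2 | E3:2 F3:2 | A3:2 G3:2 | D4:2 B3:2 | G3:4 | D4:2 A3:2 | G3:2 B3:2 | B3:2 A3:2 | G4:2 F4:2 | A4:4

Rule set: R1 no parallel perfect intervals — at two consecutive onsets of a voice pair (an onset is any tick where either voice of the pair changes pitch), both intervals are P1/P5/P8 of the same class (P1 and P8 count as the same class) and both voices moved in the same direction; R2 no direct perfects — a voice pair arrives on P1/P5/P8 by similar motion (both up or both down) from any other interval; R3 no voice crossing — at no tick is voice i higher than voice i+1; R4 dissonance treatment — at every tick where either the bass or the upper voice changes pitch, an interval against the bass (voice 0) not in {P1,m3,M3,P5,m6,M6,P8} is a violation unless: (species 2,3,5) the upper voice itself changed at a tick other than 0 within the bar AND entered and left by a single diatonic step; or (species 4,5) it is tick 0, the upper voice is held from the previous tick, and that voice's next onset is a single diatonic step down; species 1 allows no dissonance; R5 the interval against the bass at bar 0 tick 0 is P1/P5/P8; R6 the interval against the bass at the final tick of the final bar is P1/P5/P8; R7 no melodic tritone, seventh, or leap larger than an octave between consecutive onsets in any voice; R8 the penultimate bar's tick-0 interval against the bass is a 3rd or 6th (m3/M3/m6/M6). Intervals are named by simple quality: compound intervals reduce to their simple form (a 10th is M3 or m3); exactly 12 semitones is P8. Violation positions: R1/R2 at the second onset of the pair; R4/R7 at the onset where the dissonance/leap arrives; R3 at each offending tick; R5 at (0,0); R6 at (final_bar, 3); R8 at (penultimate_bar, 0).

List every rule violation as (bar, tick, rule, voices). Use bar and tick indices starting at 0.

(2, 0, R4, (0, 1))
(2, 0, R7, (1,))
(4, 0, R2, (0, 1))
(9, 0, R7, (1,))
(9, 2, R4, (0, 1))

bar 0: v0=A3 v1=A4 downbeat P8
bar 1: v0=F3 v1=F4 downbeat P8
bar 2: v0=D3 v1=E3 downbeat M2
bar 3: v0=C3 v1=A3 downbeat M6
bar 4: v0=D3 v1=D4 downbeat P8
bar 5: v0=E3 v1=G3 downbeat m3
bar 6: v0=F3 v1=D4 downbeat M6
bar 7: v0=E3 v1=G3 downbeat m3
bar 8: v0=D3 v1=B3 downbeat M6
bar 9: v0=B3 v1=G4 downbeat m6
bar 10: v0=A3 v1=A4 downbeat P8
  -> R4 @ bar 2 tick 0 v(0, 1): D3/E3 M2 untreated
  -> R7 @ bar 2 tick 0 v(1,): D4->E3 leap 10st
  -> R2 @ bar 4 tick 0 v(0, 1): C3/G3 P5 -> D3/D4 P8 similar
  -> R7 @ bar 9 tick 0 v(1,): A3->G4 leap 10st
  -> R4 @ bar 9 tick 2 v(0, 1): B3/F4 TT untreated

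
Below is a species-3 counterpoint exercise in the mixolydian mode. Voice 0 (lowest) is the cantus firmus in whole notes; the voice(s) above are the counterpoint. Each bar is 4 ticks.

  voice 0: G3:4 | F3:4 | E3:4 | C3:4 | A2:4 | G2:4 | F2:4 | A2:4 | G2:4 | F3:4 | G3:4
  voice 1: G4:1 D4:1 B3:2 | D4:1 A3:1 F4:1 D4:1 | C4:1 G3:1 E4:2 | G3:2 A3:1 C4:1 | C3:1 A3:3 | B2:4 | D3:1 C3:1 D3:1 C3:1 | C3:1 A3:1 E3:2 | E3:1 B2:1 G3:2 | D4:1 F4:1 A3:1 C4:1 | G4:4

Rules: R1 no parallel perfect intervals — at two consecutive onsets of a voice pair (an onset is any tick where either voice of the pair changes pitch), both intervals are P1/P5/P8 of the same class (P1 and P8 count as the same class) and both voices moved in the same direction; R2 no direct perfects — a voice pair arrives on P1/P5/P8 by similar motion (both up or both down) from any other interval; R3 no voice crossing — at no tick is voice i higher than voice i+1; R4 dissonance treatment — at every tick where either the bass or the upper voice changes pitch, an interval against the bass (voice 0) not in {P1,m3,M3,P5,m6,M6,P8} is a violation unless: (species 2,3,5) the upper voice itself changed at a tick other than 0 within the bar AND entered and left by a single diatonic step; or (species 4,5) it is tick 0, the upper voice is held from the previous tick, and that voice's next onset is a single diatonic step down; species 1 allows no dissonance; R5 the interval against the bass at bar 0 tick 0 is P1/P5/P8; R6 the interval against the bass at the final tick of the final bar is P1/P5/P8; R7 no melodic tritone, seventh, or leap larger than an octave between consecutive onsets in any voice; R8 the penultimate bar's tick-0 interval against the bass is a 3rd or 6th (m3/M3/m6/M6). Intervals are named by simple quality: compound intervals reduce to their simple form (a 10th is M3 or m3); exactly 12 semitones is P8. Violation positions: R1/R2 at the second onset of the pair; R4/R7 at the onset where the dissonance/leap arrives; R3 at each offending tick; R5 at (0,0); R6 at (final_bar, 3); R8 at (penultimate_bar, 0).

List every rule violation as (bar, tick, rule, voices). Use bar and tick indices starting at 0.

bar 0: v0=G3 v1=G4 downbeat P8
bar 1: v0=F3 v1=D4 downbeat M6
bar 2: v0=E3 v1=C4 downbeat m6
bar 3: v0=C3 v1=G3 downbeat P5
bar 4: v0=A2 v1=C3 downbeat m3
bar 5: v0=G2 v1=B2 downbeat M3
bar 6: v0=F2 v1=D3 downbeat M6
bar 7: v0=A2 v1=C3 downbeat m3
bar 8: v0=G2 v1=E3 downbeat M6
bar 9: v0=F3 v1=D4 downbeat M6
bar 10: v0=G3 v1=G4 downbeat P8
  -> R2 @ bar 3 tick 0 v(0, 1): E3/E4 P8 -> C3/G3 P5 similar
  -> R7 @ bar 5 tick 0 v(1,): A3->B2 leap 10st
  -> R7 @ bar 9 tick 0 v(0,): G2->F3 leap 10st
  -> R2 @ bar 10 tick 0 v(0, 1): F3/C4 P5 -> G3/G4 P8 similar

(3, 0, R2, (0, 1))
(5, 0, R7, (1,))
(9, 0, R7, (0,))
(10, 0, R2, (0, 1))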